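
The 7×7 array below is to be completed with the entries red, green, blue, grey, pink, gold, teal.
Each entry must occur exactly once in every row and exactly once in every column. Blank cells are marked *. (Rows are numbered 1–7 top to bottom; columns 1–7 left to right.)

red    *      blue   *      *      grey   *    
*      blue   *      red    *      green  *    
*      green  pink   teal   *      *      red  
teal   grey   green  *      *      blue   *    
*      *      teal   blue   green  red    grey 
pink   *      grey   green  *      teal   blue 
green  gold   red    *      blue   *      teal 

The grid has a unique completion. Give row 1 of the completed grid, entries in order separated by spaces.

red teal blue gold pink grey green

Row 2, column 3: row 2 has {red, green, blue} and column 3 has {red, green, blue, grey, pink, teal}, leaving only gold.
Row 2, column 1: row 2 has {red, green, blue, gold} and column 1 has {red, green, pink, teal}, leaving only grey.
Row 2, column 7: row 2 has {red, green, blue, grey, gold} and column 7 has {red, blue, grey, teal}, leaving only pink.
Row 2, column 5: row 2 has {red, green, blue, grey, pink, gold} and column 5 has {green, blue}, leaving only teal.
Row 3, column 6: row 3 has {red, green, pink, teal} and column 6 has {red, green, blue, grey, teal}, leaving only gold.
Row 3, column 1: row 3 has {red, green, pink, gold, teal} and column 1 has {red, green, grey, pink, teal}, leaving only blue.
Row 3, column 5: row 3 has {red, green, blue, pink, gold, teal} and column 5 has {green, blue, teal}, leaving only grey.
Row 4, column 7: row 4 has {green, blue, grey, teal} and column 7 has {red, blue, grey, pink, teal}, leaving only gold.
Row 1, column 7: row 1 has {red, blue, grey} and column 7 has {red, blue, grey, pink, gold, teal}, leaving only green.
Row 4, column 4: row 4 has {green, blue, grey, gold, teal} and column 4 has {red, green, blue, teal}, leaving only pink.
Row 1, column 4: row 1 has {red, green, blue, grey} and column 4 has {red, green, blue, pink, teal}, leaving only gold.
Row 1, column 5: row 1 has {red, green, blue, grey, gold} and column 5 has {green, blue, grey, teal}, leaving only pink.
Row 1, column 2: row 1 has {red, green, blue, grey, pink, gold} and column 2 has {green, blue, grey, gold}, leaving only teal.
So row 1 reads: red teal blue gold pink grey green.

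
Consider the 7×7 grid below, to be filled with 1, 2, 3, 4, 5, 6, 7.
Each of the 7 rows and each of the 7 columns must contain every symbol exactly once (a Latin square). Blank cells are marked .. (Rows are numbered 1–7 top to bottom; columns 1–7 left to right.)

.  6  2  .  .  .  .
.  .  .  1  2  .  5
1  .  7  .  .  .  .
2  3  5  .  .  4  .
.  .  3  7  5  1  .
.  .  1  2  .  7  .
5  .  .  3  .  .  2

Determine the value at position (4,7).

Row 4, column 4: row 4 has {2, 3, 4, 5} and column 4 has {1, 2, 3, 7}, leaving only 6.
Row 7, column 6: row 7 has {2, 3, 5} and column 6 has {1, 4, 7}, leaving only 6.
Row 2, column 6: row 2 has {1, 2, 5} and column 6 has {1, 4, 6, 7}, leaving only 3.
Row 1, column 6: row 1 has {2, 6} and column 6 has {1, 3, 4, 6, 7}, leaving only 5.
Row 1, column 4: row 1 has {2, 5, 6} and column 4 has {1, 2, 3, 6, 7}, leaving only 4.
Row 3, column 4: row 3 has {1, 7} and column 4 has {1, 2, 3, 4, 6, 7}, leaving only 5.
Row 3, column 6: row 3 has {1, 5, 7} and column 6 has {1, 3, 4, 5, 6, 7}, leaving only 2.
Row 3, column 2: row 3 has {1, 2, 5, 7} and column 2 has {3, 6}, leaving only 4.
Row 2, column 2: row 2 has {1, 2, 3, 5} and column 2 has {3, 4, 6}, leaving only 7.
Row 5, column 2: row 5 has {1, 3, 5, 7} and column 2 has {3, 4, 6, 7}, leaving only 2.
Row 6, column 2: row 6 has {1, 2, 7} and column 2 has {2, 3, 4, 6, 7}, leaving only 5.
Row 7, column 2: row 7 has {2, 3, 5, 6} and column 2 has {2, 3, 4, 5, 6, 7}, leaving only 1.
Row 7, column 3: row 7 has {1, 2, 3, 5, 6} and column 3 has {1, 2, 3, 5, 7}, leaving only 4.
Row 2, column 3: row 2 has {1, 2, 3, 5, 7} and column 3 has {1, 2, 3, 4, 5, 7}, leaving only 6.
Row 2, column 1: row 2 has {1, 2, 3, 5, 6, 7} and column 1 has {1, 2, 5}, leaving only 4.
Row 5, column 1: row 5 has {1, 2, 3, 5, 7} and column 1 has {1, 2, 4, 5}, leaving only 6.
Row 5, column 7: row 5 has {1, 2, 3, 5, 6, 7} and column 7 has {2, 5}, leaving only 4.
Row 6, column 1: row 6 has {1, 2, 5, 7} and column 1 has {1, 2, 4, 5, 6}, leaving only 3.
Row 1, column 1: row 1 has {2, 4, 5, 6} and column 1 has {1, 2, 3, 4, 5, 6}, leaving only 7.
Row 6, column 7: row 6 has {1, 2, 3, 5, 7} and column 7 has {2, 4, 5}, leaving only 6.
Row 3, column 7: row 3 has {1, 2, 4, 5, 7} and column 7 has {2, 4, 5, 6}, leaving only 3.
Row 1, column 7: row 1 has {2, 4, 5, 6, 7} and column 7 has {2, 3, 4, 5, 6}, leaving only 1.
Row 4 already has {2, 3, 4, 5, 6} and column 7 already has {1, 2, 3, 4, 5, 6}, so row 4, column 7 must be 7.

7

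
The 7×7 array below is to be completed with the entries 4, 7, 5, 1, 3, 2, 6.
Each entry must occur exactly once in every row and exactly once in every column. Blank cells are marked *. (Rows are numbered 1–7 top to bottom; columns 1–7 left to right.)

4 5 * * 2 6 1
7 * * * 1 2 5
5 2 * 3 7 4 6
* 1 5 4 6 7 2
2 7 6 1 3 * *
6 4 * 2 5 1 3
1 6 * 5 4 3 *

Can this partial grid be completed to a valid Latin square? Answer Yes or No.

No row or column among the givens repeats a symbol, and propagating forced cells runs into no contradiction.
One valid completion exists (for instance, 4 5 3 7 2 6 1 / 7 3 4 6 1 2 5 / 5 2 1 3 7 4 6 / 3 1 5 4 6 7 2 / 2 7 6 1 3 5 4 / 6 4 7 2 5 1 3 / 1 6 2 5 4 3 7).

Yes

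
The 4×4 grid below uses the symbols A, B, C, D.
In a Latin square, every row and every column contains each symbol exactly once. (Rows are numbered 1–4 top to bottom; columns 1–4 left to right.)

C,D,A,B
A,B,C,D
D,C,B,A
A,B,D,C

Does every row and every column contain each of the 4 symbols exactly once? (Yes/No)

No

Every row is a permutation, but column 1 contains A twice (at rows 2 and 4).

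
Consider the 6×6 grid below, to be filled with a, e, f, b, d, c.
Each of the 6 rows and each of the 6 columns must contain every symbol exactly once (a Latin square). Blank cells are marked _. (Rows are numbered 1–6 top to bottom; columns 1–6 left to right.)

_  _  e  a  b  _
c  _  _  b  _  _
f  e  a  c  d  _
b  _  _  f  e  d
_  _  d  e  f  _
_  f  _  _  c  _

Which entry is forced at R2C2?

Row 1, column 1: row 1 has {a, e, b} and column 1 has {f, b, c}, leaving only d.
Row 1, column 2: row 1 has {a, e, b, d} and column 2 has {e, f}, leaving only c.
Row 1, column 6: row 1 has {a, e, b, d, c} and column 6 has {d}, leaving only f.
Row 2, column 3: row 2 has {b, c} and column 3 has {a, e, d}, leaving only f.
Row 2, column 5: row 2 has {f, b, c} and column 5 has {e, f, b, d, c}, leaving only a.
Row 2 already has {a, f, b, c} and column 2 already has {e, f, c}, so row 2, column 2 must be d.

d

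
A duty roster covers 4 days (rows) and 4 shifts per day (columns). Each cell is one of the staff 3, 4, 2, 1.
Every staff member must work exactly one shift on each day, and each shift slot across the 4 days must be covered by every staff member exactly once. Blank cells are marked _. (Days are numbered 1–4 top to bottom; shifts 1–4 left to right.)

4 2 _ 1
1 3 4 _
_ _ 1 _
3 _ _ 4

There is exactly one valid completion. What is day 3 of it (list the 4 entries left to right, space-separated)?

Day 3, shift 1: day 3 has {1} and shift 1 has {3, 4, 1}, leaving only 2.
Day 3, shift 2: day 3 has {2, 1} and shift 2 has {3, 2}, leaving only 4.
Day 3, shift 4: day 3 has {4, 2, 1} and shift 4 has {4, 1}, leaving only 3.
So day 3 reads: 2 4 1 3.

2 4 1 3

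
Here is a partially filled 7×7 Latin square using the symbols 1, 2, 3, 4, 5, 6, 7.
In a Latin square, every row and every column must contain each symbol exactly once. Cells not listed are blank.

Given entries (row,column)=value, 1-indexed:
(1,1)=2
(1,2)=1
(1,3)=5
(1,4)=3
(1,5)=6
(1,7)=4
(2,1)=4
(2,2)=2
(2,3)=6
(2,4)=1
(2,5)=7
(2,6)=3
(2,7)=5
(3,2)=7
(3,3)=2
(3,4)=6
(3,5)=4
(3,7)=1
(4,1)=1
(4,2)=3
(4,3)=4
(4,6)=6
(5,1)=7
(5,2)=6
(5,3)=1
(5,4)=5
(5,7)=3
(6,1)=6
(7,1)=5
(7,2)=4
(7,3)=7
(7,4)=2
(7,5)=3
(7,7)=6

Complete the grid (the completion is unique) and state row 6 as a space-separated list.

Row 6, column 2: row 6 has {6} and column 2 has {1, 2, 3, 4, 6, 7}, leaving only 5.
Row 6, column 3: row 6 has {5, 6} and column 3 has {1, 2, 4, 5, 6, 7}, leaving only 3.
Row 1, column 6: row 1 has {1, 2, 3, 4, 5, 6} and column 6 has {3, 6}, leaving only 7.
Row 3, column 1: row 3 has {1, 2, 4, 6, 7} and column 1 has {1, 2, 4, 5, 6, 7}, leaving only 3.
Row 3, column 6: row 3 has {1, 2, 3, 4, 6, 7} and column 6 has {3, 6, 7}, leaving only 5.
Row 4, column 4: row 4 has {1, 3, 4, 6} and column 4 has {1, 2, 3, 5, 6}, leaving only 7.
Row 6, column 4: row 6 has {3, 5, 6} and column 4 has {1, 2, 3, 5, 6, 7}, leaving only 4.
Row 4, column 7: row 4 has {1, 3, 4, 6, 7} and column 7 has {1, 3, 4, 5, 6}, leaving only 2.
Row 6, column 7: row 6 has {3, 4, 5, 6} and column 7 has {1, 2, 3, 4, 5, 6}, leaving only 7.
Row 4, column 5: row 4 has {1, 2, 3, 4, 6, 7} and column 5 has {3, 4, 6, 7}, leaving only 5.
Row 5, column 5: row 5 has {1, 3, 5, 6, 7} and column 5 has {3, 4, 5, 6, 7}, leaving only 2.
Row 6, column 5: row 6 has {3, 4, 5, 6, 7} and column 5 has {2, 3, 4, 5, 6, 7}, leaving only 1.
Row 6, column 6: row 6 has {1, 3, 4, 5, 6, 7} and column 6 has {3, 5, 6, 7}, leaving only 2.
So row 6 reads: 6 5 3 4 1 2 7.

6 5 3 4 1 2 7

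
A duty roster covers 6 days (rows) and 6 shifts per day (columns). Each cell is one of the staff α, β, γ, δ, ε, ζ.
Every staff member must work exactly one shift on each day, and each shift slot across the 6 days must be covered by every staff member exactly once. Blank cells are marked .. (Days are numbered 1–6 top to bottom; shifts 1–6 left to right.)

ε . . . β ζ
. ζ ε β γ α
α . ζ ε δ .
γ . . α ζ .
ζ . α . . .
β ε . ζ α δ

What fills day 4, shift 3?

β

Day 2, shift 1: day 2 has {α, β, γ, ε, ζ} and shift 1 has {α, β, γ, ε, ζ}, leaving only δ.
Day 5, shift 5: day 5 has {α, ζ} and shift 5 has {α, β, γ, δ, ζ}, leaving only ε.
Day 6, shift 3: day 6 has {α, β, δ, ε, ζ} and shift 3 has {α, ε, ζ}, leaving only γ.
Day 1, shift 3: day 1 has {β, ε, ζ} and shift 3 has {α, γ, ε, ζ}, leaving only δ.
Day 4 already has {α, γ, ζ} and shift 3 already has {α, γ, δ, ε, ζ}, so day 4, shift 3 must be β.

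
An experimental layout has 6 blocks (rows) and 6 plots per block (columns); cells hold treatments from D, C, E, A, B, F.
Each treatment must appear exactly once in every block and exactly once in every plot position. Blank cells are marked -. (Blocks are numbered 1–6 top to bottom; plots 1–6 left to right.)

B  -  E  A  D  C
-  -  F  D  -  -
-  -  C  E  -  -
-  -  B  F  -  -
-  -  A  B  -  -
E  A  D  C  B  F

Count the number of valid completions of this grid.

14

Block 1, plot 2: eliminating its block and plot leaves {F}.
Block 2, plot 1: eliminating its block and plot leaves {C, A}.
Block 2, plot 2: eliminating its block and plot leaves {C, E, B}.
Block 2, plot 5: eliminating its block and plot leaves {C, E, A}.
Block 2, plot 6: eliminating its block and plot leaves {E, A, B}.
Block 3, plot 1: eliminating its block and plot leaves {D, A, F}.
Block 3, plot 2: eliminating its block and plot leaves {D, B, F}.
Block 3, plot 5: eliminating its block and plot leaves {A, F}.
Block 3, plot 6: eliminating its block and plot leaves {D, A, B}.
Block 4, plot 1: eliminating its block and plot leaves {D, C, A}.
Block 4, plot 2: eliminating its block and plot leaves {D, C, E}.
Block 4, plot 5: eliminating its block and plot leaves {C, E, A}.
Block 4, plot 6: eliminating its block and plot leaves {D, E, A}.
Block 5, plot 1: eliminating its block and plot leaves {D, C, F}.
Block 5, plot 2: eliminating its block and plot leaves {D, C, E, F}.
Block 5, plot 5: eliminating its block and plot leaves {C, E, F}.
Block 5, plot 6: eliminating its block and plot leaves {D, E}.
Enumerating the assignments across these blanks that avoid any block or plot repeat gives 14 completions.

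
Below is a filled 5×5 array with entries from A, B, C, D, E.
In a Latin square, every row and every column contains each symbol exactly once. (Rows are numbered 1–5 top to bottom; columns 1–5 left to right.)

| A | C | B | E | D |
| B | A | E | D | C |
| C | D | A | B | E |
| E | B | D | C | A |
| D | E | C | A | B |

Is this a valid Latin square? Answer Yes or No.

Each row is a permutation of the 5 symbols, and so is each column.

Yes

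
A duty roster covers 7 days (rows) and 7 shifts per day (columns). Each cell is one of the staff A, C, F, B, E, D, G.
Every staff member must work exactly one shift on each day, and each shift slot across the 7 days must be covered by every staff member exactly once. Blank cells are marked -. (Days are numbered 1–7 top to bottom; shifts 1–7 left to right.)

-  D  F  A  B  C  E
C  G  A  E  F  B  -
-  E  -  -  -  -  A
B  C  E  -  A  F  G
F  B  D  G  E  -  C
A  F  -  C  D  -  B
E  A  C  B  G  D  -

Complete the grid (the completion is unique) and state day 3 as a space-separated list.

Day 3, shift 5: day 3 has {A, E} and shift 5 has {A, F, B, E, D, G}, leaving only C.
Day 3, shift 6: day 3 has {A, C, E} and shift 6 has {C, F, B, D}, leaving only G.
Day 3, shift 1: day 3 has {A, C, E, G} and shift 1 has {A, C, F, B, E}, leaving only D.
Day 3, shift 3: day 3 has {A, C, E, D, G} and shift 3 has {A, C, F, E, D}, leaving only B.
Day 3, shift 4: day 3 has {A, C, B, E, D, G} and shift 4 has {A, C, B, E, G}, leaving only F.
So day 3 reads: D E B F C G A.

D E B F C G A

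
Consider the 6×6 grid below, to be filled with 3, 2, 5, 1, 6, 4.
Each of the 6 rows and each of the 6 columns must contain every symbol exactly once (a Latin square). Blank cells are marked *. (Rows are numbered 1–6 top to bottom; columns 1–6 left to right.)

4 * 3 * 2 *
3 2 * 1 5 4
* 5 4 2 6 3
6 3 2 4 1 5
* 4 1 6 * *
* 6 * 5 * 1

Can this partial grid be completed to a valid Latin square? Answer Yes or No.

Row 1, column 4: row 1 together with column 4 already contain {3, 2, 5, 1, 6, 4} — every symbol — so nothing can go there. The grid has no valid completion.

No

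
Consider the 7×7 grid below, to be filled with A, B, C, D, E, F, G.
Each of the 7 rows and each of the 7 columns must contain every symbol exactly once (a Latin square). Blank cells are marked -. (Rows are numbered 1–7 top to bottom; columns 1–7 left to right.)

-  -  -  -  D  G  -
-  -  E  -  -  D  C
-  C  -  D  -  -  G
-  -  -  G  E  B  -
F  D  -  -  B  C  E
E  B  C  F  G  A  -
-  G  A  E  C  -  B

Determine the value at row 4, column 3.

Row 5, column 3: row 5 has {B, C, D, E, F} and column 3 has {A, C, E}, leaving only G.
Row 5, column 4: row 5 has {B, C, D, E, F, G} and column 4 has {D, E, F, G}, leaving only A.
Row 2, column 4: row 2 has {C, D, E} and column 4 has {A, D, E, F, G}, leaving only B.
Row 1, column 4: row 1 has {D, G} and column 4 has {A, B, D, E, F, G}, leaving only C.
Row 6, column 7: row 6 has {A, B, C, E, F, G} and column 7 has {B, C, E, G}, leaving only D.
Row 7, column 1: row 7 has {A, B, C, E, G} and column 1 has {E, F}, leaving only D.
Row 7, column 6: row 7 has {A, B, C, D, E, G} and column 6 has {A, B, C, D, G}, leaving only F.
Row 3, column 6: row 3 has {C, D, G} and column 6 has {A, B, C, D, F, G}, leaving only E.
Row 4, column 3 is narrowed to {D, F}.
If it were F, then row 3, column 3 would be left with no valid symbol.
So row 4, column 3 must be D.

D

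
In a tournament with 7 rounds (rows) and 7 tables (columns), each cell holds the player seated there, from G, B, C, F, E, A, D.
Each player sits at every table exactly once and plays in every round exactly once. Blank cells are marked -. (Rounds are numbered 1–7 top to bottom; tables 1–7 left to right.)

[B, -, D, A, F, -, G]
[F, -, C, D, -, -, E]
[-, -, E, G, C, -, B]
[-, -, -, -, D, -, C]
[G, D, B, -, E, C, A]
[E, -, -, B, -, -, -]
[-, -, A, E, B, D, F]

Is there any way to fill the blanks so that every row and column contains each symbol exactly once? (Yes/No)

No

Round 1, table 6: round 1 has {G, B, F, A, D} and table 6 has {C, D}, so it must be E.
Round 1, table 2: round 1 has {G, B, F, E, A, D} and table 2 has {D}, so it must be C.
Round 4, table 1: round 4 has {C, D} and table 1 has {G, B, F, E}, so it must be A.
Round 3, table 1: round 3 has {G, B, C, E} and table 1 has {G, B, F, E, A}, so it must be D.
Round 4, table 4: round 4 has {C, A, D} and table 4 has {G, B, E, A, D}, so it must be F.
Now round 5, table 4: round 5 together with table 4 already contain {G, B, C, F, E, A, D} — every symbol — so nothing can go there. The grid has no valid completion.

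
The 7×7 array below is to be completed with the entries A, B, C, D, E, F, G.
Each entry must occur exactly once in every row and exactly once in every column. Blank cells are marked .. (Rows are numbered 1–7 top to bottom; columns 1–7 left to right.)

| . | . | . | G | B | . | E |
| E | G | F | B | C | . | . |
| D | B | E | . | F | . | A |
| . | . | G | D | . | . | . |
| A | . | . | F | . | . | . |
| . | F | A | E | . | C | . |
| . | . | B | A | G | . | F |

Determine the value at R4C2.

E

Row 2, column 7: row 2 has {B, C, E, F, G} and column 7 has {A, E, F}, leaving only D.
Row 2, column 6: row 2 has {B, C, D, E, F, G} and column 6 has {C}, leaving only A.
Row 3, column 4: row 3 has {A, B, D, E, F} and column 4 has {A, B, D, E, F, G}, leaving only C.
Row 3, column 6: row 3 has {A, B, C, D, E, F} and column 6 has {A, C}, leaving only G.
Row 6, column 5: row 6 has {A, C, E, F} and column 5 has {B, C, F, G}, leaving only D.
Row 5, column 5: row 5 has {A, F} and column 5 has {B, C, D, F, G}, leaving only E.
Row 4, column 5: row 4 has {D, G} and column 5 has {B, C, D, E, F, G}, leaving only A.
Row 7, column 1: row 7 has {A, B, F, G} and column 1 has {A, D, E}, leaving only C.
Row 1, column 1: row 1 has {B, E, G} and column 1 has {A, C, D, E}, leaving only F.
Row 1, column 6: row 1 has {B, E, F, G} and column 6 has {A, C, G}, leaving only D.
Row 1, column 3: row 1 has {B, D, E, F, G} and column 3 has {A, B, E, F, G}, leaving only C.
Row 1, column 2: row 1 has {B, C, D, E, F, G} and column 2 has {B, F, G}, leaving only A.
Row 4, column 1: row 4 has {A, D, G} and column 1 has {A, C, D, E, F}, leaving only B.
Row 4, column 7: row 4 has {A, B, D, G} and column 7 has {A, D, E, F}, leaving only C.
Row 4 already has {A, B, C, D, G} and column 2 already has {A, B, F, G}, so row 4, column 2 must be E.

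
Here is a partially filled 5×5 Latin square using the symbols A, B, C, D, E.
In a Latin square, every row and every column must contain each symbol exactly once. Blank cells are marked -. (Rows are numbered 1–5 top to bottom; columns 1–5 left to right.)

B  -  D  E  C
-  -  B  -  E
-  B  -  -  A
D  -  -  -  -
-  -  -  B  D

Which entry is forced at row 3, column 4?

D

Row 1, column 2: row 1 has {B, C, D, E} and column 2 has {B}, leaving only A.
Row 4, column 5: row 4 has {D} and column 5 has {A, C, D, E}, leaving only B.
Row 3, column 4 is narrowed to {C, D}.
If it were C, then row 3, column 3 would be left with no valid symbol.
So row 3, column 4 must be D.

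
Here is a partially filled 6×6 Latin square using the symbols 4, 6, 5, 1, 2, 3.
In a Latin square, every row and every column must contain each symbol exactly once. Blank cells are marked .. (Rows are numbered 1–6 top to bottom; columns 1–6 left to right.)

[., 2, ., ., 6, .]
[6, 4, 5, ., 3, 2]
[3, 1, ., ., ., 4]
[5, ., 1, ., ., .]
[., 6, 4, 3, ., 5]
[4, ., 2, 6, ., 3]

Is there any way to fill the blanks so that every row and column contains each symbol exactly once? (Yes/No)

Row 1, column 1: row 1 has {6, 2} and column 1 has {4, 6, 5, 3}, so it must be 1.
Now row 1, column 6: row 1 together with column 6 already contain {4, 6, 5, 1, 2, 3} — every symbol — so nothing can go there. The grid has no valid completion.

No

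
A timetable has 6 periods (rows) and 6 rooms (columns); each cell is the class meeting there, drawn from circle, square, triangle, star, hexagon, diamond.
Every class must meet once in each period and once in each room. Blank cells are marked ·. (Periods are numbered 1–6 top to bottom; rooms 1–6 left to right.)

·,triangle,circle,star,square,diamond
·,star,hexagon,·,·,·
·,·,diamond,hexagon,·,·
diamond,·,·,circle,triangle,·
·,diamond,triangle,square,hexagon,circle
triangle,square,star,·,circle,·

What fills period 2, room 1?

Period 1, room 1: period 1 has {circle, square, triangle, star, diamond} and room 1 has {triangle, diamond}, leaving only hexagon.
Period 2, room 5: period 2 has {star, hexagon} and room 5 has {circle, square, triangle, hexagon}, leaving only diamond.
Period 2, room 4: period 2 has {star, hexagon, diamond} and room 4 has {circle, square, star, hexagon}, leaving only triangle.
Period 2, room 6: period 2 has {triangle, star, hexagon, diamond} and room 6 has {circle, diamond}, leaving only square.
Period 2 already has {square, triangle, star, hexagon, diamond} and room 1 already has {triangle, hexagon, diamond}, so period 2, room 1 must be circle.

circle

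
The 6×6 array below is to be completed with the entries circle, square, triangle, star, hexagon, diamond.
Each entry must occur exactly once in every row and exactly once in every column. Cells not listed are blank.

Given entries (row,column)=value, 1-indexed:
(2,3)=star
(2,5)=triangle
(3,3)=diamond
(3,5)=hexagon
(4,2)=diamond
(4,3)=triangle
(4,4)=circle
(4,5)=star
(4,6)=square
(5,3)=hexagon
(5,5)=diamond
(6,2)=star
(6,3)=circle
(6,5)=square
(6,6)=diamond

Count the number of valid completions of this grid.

20

Row 1, column 1: eliminating its row and column leaves {circle, square, triangle, star, hexagon, diamond}.
Row 1, column 2: eliminating its row and column leaves {circle, square, triangle, hexagon}.
Row 1, column 3: eliminating its row and column leaves {square}.
Row 1, column 4: eliminating its row and column leaves {square, triangle, star, hexagon, diamond}.
Row 1, column 5: eliminating its row and column leaves {circle}.
Row 1, column 6: eliminating its row and column leaves {circle, triangle, star, hexagon}.
Row 2, column 1: eliminating its row and column leaves {circle, square, hexagon, diamond}.
Row 2, column 2: eliminating its row and column leaves {circle, square, hexagon}.
Row 2, column 4: eliminating its row and column leaves {square, hexagon, diamond}.
Row 2, column 6: eliminating its row and column leaves {circle, hexagon}.
Row 3, column 1: eliminating its row and column leaves {circle, square, triangle, star}.
Row 3, column 2: eliminating its row and column leaves {circle, square, triangle}.
Row 3, column 4: eliminating its row and column leaves {square, triangle, star}.
Row 3, column 6: eliminating its row and column leaves {circle, triangle, star}.
Row 4, column 1: eliminating its row and column leaves {hexagon}.
Row 5, column 1: eliminating its row and column leaves {circle, square, triangle, star}.
Row 5, column 2: eliminating its row and column leaves {circle, square, triangle}.
Row 5, column 4: eliminating its row and column leaves {square, triangle, star}.
Row 5, column 6: eliminating its row and column leaves {circle, triangle, star}.
Row 6, column 1: eliminating its row and column leaves {triangle, hexagon}.
Row 6, column 4: eliminating its row and column leaves {triangle, hexagon}.
Enumerating the assignments across these blanks that avoid any row or column repeat gives 20 completions.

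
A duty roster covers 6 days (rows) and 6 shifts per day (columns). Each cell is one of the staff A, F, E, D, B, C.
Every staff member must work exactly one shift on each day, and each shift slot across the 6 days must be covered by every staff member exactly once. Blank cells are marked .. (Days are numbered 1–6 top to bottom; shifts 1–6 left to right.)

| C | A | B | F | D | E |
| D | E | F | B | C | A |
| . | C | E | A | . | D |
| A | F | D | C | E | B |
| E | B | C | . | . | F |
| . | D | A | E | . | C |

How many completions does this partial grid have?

2

Day 3, shift 1: eliminating its day and shift leaves {F, B}.
Day 3, shift 5: eliminating its day and shift leaves {F, B}.
Day 5, shift 4: eliminating its day and shift leaves {D}.
Day 5, shift 5: eliminating its day and shift leaves {A}.
Day 6, shift 1: eliminating its day and shift leaves {F, B}.
Day 6, shift 5: eliminating its day and shift leaves {F, B}.
Enumerating the assignments across these blanks that avoid any day or shift repeat gives 2 completions.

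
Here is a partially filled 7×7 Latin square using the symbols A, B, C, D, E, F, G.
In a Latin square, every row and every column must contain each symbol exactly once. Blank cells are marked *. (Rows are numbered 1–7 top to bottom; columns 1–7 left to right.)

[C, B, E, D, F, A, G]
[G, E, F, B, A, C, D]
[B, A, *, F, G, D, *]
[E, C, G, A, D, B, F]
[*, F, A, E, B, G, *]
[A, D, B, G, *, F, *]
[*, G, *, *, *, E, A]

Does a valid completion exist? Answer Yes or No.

No

Row 3, column 3: row 3 has {A, B, D, F, G} and column 3 has {A, B, E, F, G}, so it must be C.
Row 3, column 7: row 3 has {A, B, C, D, F, G} and column 7 has {A, D, F, G}, so it must be E.
Row 5, column 1: row 5 has {A, B, E, F, G} and column 1 has {A, B, C, E, G}, so it must be D.
Row 5, column 7: row 5 has {A, B, D, E, F, G} and column 7 has {A, D, E, F, G}, so it must be C.
Now row 6, column 7: row 6 together with column 7 already contain {A, B, C, D, E, F, G} — every symbol — so nothing can go there. The grid has no valid completion.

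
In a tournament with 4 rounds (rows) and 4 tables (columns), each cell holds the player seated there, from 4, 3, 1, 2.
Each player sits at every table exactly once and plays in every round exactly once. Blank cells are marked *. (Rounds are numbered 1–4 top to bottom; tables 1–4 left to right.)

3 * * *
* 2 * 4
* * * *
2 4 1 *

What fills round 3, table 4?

1

Round 1, table 2: round 1 has {3} and table 2 has {4, 2}, leaving only 1.
Round 1, table 4: round 1 has {3, 1} and table 4 has {4}, leaving only 2.
Round 1, table 3: round 1 has {3, 1, 2} and table 3 has {1}, leaving only 4.
Round 2, table 1: round 2 has {4, 2} and table 1 has {3, 2}, leaving only 1.
Round 2, table 3: round 2 has {4, 1, 2} and table 3 has {4, 1}, leaving only 3.
Round 3, table 1: round 3 has {} and table 1 has {3, 1, 2}, leaving only 4.
Round 3, table 2: round 3 has {4} and table 2 has {4, 1, 2}, leaving only 3.
Round 3 already has {4, 3} and table 4 already has {4, 2}, so round 3, table 4 must be 1.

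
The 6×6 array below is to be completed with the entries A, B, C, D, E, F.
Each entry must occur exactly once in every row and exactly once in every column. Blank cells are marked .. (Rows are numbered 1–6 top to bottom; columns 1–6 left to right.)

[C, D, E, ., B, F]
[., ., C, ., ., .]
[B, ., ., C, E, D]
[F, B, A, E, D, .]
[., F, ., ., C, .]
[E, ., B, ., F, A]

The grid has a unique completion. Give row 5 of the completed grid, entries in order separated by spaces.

A F D B C E

Row 5, column 3: row 5 has {C, F} and column 3 has {A, B, C, E}, leaving only D.
Row 5, column 1: row 5 has {C, D, F} and column 1 has {B, C, E, F}, leaving only A.
Row 5, column 4: row 5 has {A, C, D, F} and column 4 has {C, E}, leaving only B.
Row 5, column 6: row 5 has {A, B, C, D, F} and column 6 has {A, D, F}, leaving only E.
So row 5 reads: A F D B C E.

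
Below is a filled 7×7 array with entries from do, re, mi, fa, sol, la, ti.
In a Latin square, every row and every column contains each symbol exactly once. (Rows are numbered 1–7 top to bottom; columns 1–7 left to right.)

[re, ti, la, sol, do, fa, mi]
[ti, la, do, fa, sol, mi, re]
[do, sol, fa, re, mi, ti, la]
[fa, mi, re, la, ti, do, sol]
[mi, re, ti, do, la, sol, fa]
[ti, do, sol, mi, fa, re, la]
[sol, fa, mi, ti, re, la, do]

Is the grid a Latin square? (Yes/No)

No

Every row is a permutation, but column 7 contains la twice (at rows 3 and 6).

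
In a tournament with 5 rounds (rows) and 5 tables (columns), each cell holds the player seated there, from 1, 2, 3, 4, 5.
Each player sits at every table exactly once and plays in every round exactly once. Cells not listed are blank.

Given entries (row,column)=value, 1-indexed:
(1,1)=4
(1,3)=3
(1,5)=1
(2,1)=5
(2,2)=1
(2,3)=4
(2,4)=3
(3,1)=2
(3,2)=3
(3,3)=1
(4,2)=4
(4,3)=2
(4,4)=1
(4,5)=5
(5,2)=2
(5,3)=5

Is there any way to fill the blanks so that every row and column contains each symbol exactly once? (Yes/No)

Yes

No round or table among the givens repeats a symbol, and propagating forced cells runs into no contradiction.
One valid completion exists (for instance, 4 5 3 2 1 / 5 1 4 3 2 / 2 3 1 5 4 / 3 4 2 1 5 / 1 2 5 4 3).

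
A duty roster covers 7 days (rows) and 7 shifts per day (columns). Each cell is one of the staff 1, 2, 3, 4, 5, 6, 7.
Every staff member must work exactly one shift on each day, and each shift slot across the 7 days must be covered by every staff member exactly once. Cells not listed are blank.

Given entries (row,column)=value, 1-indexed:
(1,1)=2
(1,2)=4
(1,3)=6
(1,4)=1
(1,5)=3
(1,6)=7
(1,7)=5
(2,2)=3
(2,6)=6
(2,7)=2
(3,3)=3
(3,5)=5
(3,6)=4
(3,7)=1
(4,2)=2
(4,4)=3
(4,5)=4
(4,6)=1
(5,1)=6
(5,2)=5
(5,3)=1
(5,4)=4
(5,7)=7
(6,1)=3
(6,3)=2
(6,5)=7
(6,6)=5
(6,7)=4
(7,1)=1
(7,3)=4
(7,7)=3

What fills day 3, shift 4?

2

Day 2, shift 5: day 2 has {2, 3, 6} and shift 5 has {3, 4, 5, 7}, leaving only 1.
Day 3, shift 1: day 3 has {1, 3, 4, 5} and shift 1 has {1, 2, 3, 6}, leaving only 7.
Day 3, shift 2: day 3 has {1, 3, 4, 5, 7} and shift 2 has {2, 3, 4, 5}, leaving only 6.
Day 3 already has {1, 3, 4, 5, 6, 7} and shift 4 already has {1, 3, 4}, so day 3, shift 4 must be 2.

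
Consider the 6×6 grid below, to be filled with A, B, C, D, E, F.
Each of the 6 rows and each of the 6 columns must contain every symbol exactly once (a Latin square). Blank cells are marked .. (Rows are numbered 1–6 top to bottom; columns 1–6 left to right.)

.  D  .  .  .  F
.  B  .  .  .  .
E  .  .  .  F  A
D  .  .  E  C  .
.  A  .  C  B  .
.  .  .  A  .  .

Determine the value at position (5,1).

F

Row 5 already has {A, B, C} and column 1 already has {D, E}, so row 5, column 1 must be F.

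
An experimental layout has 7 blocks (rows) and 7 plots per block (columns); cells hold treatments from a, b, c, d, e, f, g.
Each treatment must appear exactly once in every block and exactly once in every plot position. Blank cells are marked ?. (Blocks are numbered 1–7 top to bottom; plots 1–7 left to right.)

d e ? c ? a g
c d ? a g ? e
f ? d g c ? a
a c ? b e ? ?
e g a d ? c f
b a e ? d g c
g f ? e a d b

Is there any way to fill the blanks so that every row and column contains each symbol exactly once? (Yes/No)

No block or plot among the givens repeats a symbol, and propagating forced cells runs into no contradiction.
One valid completion exists (for instance, d e b c f a g / c d f a g b e / f b d g c e a / a c g b e f d / e g a d b c f / b a e f d g c / g f c e a d b).

Yes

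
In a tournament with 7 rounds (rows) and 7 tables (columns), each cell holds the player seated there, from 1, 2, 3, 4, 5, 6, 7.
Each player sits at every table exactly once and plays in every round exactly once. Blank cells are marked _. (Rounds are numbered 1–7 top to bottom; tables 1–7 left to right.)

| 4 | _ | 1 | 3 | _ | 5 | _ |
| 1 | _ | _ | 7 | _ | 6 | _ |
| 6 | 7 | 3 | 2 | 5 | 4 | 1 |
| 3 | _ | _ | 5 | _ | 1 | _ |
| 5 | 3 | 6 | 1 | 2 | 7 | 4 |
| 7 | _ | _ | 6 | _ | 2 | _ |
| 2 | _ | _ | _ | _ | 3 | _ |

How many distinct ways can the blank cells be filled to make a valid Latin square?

12

Round 1, table 2: eliminating its round and table leaves {2, 6}.
Round 1, table 5: eliminating its round and table leaves {6, 7}.
Round 1, table 7: eliminating its round and table leaves {2, 6, 7}.
Round 2, table 2: eliminating its round and table leaves {2, 4, 5}.
Round 2, table 3: eliminating its round and table leaves {2, 4, 5}.
Round 2, table 5: eliminating its round and table leaves {3, 4}.
Round 2, table 7: eliminating its round and table leaves {2, 3, 5}.
Round 4, table 2: eliminating its round and table leaves {2, 4, 6}.
Round 4, table 3: eliminating its round and table leaves {2, 4, 7}.
Round 4, table 5: eliminating its round and table leaves {4, 6, 7}.
Round 4, table 7: eliminating its round and table leaves {2, 6, 7}.
Round 6, table 2: eliminating its round and table leaves {1, 4, 5}.
Round 6, table 3: eliminating its round and table leaves {4, 5}.
Round 6, table 5: eliminating its round and table leaves {1, 3, 4}.
Round 6, table 7: eliminating its round and table leaves {3, 5}.
Round 7, table 2: eliminating its round and table leaves {1, 4, 5, 6}.
Round 7, table 3: eliminating its round and table leaves {4, 5, 7}.
Round 7, table 4: eliminating its round and table leaves {4}.
Round 7, table 5: eliminating its round and table leaves {1, 4, 6, 7}.
Round 7, table 7: eliminating its round and table leaves {5, 6, 7}.
Enumerating the assignments across these blanks that avoid any round or table repeat gives 12 completions.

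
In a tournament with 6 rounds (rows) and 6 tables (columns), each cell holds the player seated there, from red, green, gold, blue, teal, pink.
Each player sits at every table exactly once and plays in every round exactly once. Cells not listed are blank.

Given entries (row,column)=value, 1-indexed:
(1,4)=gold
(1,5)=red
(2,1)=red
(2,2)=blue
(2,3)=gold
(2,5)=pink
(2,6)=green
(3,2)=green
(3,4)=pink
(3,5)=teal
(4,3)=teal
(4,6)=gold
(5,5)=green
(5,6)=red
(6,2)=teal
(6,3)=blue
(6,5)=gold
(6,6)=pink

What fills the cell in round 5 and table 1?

teal

Round 1, table 2: round 1 has {red, gold} and table 2 has {green, blue, teal}, leaving only pink.
Round 1, table 3: round 1 has {red, gold, pink} and table 3 has {gold, blue, teal}, leaving only green.
Round 2, table 4: round 2 has {red, green, gold, blue, pink} and table 4 has {gold, pink}, leaving only teal.
Round 3, table 3: round 3 has {green, teal, pink} and table 3 has {green, gold, blue, teal}, leaving only red.
Round 3, table 6: round 3 has {red, green, teal, pink} and table 6 has {red, green, gold, pink}, leaving only blue.
Round 1, table 6: round 1 has {red, green, gold, pink} and table 6 has {red, green, gold, blue, pink}, leaving only teal.
Round 1, table 1: round 1 has {red, green, gold, teal, pink} and table 1 has {red}, leaving only blue.
Round 3, table 1: round 3 has {red, green, blue, teal, pink} and table 1 has {red, blue}, leaving only gold.
Round 4, table 2: round 4 has {gold, teal} and table 2 has {green, blue, teal, pink}, leaving only red.
Round 4, table 5: round 4 has {red, gold, teal} and table 5 has {red, green, gold, teal, pink}, leaving only blue.
Round 4, table 4: round 4 has {red, gold, blue, teal} and table 4 has {gold, teal, pink}, leaving only green.
Round 4, table 1: round 4 has {red, green, gold, blue, teal} and table 1 has {red, gold, blue}, leaving only pink.
Round 5 already has {red, green} and table 1 already has {red, gold, blue, pink}, so round 5, table 1 must be teal.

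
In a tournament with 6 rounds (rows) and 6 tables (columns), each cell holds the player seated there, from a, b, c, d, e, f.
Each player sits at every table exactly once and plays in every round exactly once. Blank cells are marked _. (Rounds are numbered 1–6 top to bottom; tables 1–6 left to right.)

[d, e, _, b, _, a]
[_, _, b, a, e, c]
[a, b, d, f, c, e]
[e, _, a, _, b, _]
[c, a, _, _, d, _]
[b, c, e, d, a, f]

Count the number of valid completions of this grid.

Round 1, table 3: eliminating its round and table leaves {c, f}.
Round 1, table 5: eliminating its round and table leaves {f}.
Round 2, table 1: eliminating its round and table leaves {f}.
Round 2, table 2: eliminating its round and table leaves {d, f}.
Round 4, table 2: eliminating its round and table leaves {d, f}.
Round 4, table 4: eliminating its round and table leaves {c}.
Round 4, table 6: eliminating its round and table leaves {d}.
Round 5, table 3: eliminating its round and table leaves {f}.
Round 5, table 4: eliminating its round and table leaves {e}.
Round 5, table 6: eliminating its round and table leaves {b}.
Only one assignment across all blanks avoids any round or table repeat, giving 1 completion.

1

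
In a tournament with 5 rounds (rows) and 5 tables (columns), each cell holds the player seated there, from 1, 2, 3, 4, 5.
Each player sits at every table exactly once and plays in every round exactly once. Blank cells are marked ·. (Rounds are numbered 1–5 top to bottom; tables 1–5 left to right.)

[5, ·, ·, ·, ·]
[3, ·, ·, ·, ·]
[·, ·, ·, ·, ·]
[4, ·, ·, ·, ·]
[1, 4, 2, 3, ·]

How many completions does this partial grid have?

56

Round 1, table 2: eliminating its round and table leaves {1, 2, 3}.
Round 1, table 3: eliminating its round and table leaves {1, 3, 4}.
Round 1, table 4: eliminating its round and table leaves {1, 2, 4}.
Round 1, table 5: eliminating its round and table leaves {1, 2, 3, 4}.
Round 2, table 2: eliminating its round and table leaves {1, 2, 5}.
Round 2, table 3: eliminating its round and table leaves {1, 4, 5}.
Round 2, table 4: eliminating its round and table leaves {1, 2, 4, 5}.
Round 2, table 5: eliminating its round and table leaves {1, 2, 4, 5}.
Round 3, table 1: eliminating its round and table leaves {2}.
Round 3, table 2: eliminating its round and table leaves {1, 2, 3, 5}.
Round 3, table 3: eliminating its round and table leaves {1, 3, 4, 5}.
Round 3, table 4: eliminating its round and table leaves {1, 2, 4, 5}.
Round 3, table 5: eliminating its round and table leaves {1, 2, 3, 4, 5}.
Round 4, table 2: eliminating its round and table leaves {1, 2, 3, 5}.
Round 4, table 3: eliminating its round and table leaves {1, 3, 5}.
Round 4, table 4: eliminating its round and table leaves {1, 2, 5}.
Round 4, table 5: eliminating its round and table leaves {1, 2, 3, 5}.
Round 5, table 5: eliminating its round and table leaves {5}.
Enumerating the assignments across these blanks that avoid any round or table repeat gives 56 completions.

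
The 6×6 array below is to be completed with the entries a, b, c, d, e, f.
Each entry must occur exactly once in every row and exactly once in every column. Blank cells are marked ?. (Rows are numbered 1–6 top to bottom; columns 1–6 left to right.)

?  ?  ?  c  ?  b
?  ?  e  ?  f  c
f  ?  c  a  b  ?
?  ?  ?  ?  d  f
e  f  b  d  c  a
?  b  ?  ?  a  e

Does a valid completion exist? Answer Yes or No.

Yes

No row or column among the givens repeats a symbol, and propagating forced cells runs into no contradiction.
One valid completion exists (for instance, a d f c e b / d a e b f c / f e c a b d / b c a e d f / e f b d c a / c b d f a e).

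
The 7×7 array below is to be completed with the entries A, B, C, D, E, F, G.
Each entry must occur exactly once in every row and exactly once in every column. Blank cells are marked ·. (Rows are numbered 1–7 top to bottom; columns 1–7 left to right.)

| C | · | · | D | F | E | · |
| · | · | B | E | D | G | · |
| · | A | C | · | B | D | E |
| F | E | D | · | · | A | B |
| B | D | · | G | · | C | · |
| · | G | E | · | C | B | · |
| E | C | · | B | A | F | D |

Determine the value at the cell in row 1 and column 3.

A

Row 1, column 2: row 1 has {C, D, E, F} and column 2 has {A, C, D, E, G}, leaving only B.
Row 2, column 1: row 2 has {B, D, E, G} and column 1 has {B, C, E, F}, leaving only A.
Row 2, column 2: row 2 has {A, B, D, E, G} and column 2 has {A, B, C, D, E, G}, leaving only F.
Row 2, column 7: row 2 has {A, B, D, E, F, G} and column 7 has {B, D, E}, leaving only C.
Row 3, column 1: row 3 has {A, B, C, D, E} and column 1 has {A, B, C, E, F}, leaving only G.
Row 3, column 4: row 3 has {A, B, C, D, E, G} and column 4 has {B, D, E, G}, leaving only F.
Row 4, column 4: row 4 has {A, B, D, E, F} and column 4 has {B, D, E, F, G}, leaving only C.
Row 4, column 5: row 4 has {A, B, C, D, E, F} and column 5 has {A, B, C, D, F}, leaving only G.
Row 5, column 5: row 5 has {B, C, D, G} and column 5 has {A, B, C, D, F, G}, leaving only E.
Row 6, column 1: row 6 has {B, C, E, G} and column 1 has {A, B, C, E, F, G}, leaving only D.
Row 6, column 4: row 6 has {B, C, D, E, G} and column 4 has {B, C, D, E, F, G}, leaving only A.
Row 6, column 7: row 6 has {A, B, C, D, E, G} and column 7 has {B, C, D, E}, leaving only F.
Row 5, column 7: row 5 has {B, C, D, E, G} and column 7 has {B, C, D, E, F}, leaving only A.
Row 1, column 7: row 1 has {B, C, D, E, F} and column 7 has {A, B, C, D, E, F}, leaving only G.
Row 1 already has {B, C, D, E, F, G} and column 3 already has {B, C, D, E}, so row 1, column 3 must be A.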